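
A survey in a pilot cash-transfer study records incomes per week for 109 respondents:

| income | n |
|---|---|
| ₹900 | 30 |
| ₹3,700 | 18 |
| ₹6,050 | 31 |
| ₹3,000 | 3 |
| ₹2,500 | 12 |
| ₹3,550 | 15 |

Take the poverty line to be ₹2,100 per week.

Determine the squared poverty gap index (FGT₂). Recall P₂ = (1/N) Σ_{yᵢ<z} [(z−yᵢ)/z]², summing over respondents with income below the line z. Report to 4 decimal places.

Poor units: 30×₹900 (q = 30 of N = 109).
Gap ratios (z−y)/z: (2100−900)/2100 = 0.5714 (×30).
Squared: 0.3265 (×30).
Sum = 9.795918; P₂ = 9.795918 / 109 = 0.0899.

0.0899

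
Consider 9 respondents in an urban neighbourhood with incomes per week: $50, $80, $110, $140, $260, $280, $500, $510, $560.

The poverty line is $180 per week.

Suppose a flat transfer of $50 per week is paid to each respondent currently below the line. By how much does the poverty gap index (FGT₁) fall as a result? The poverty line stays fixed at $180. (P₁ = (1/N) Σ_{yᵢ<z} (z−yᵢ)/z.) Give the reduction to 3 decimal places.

Before: below the line — $50, $80, $110, $140; poverty gap index (FGT₁) = 0.20988.
After the $50 transfer: below the line — $100, $130, $160; poverty gap index (FGT₁) = 0.09259.
Reduction = 0.20988 − 0.09259 = 0.117.

0.117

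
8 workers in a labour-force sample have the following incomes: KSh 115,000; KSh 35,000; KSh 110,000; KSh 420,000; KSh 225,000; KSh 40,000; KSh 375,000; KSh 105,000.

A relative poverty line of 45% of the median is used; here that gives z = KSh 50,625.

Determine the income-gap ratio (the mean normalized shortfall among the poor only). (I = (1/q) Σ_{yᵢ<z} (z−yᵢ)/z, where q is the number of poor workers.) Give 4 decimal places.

Poor units: KSh 35,000, KSh 40,000 (q = 2 of N = 8).
Shortfall ratios (z−y)/z: 0.3086, 0.2099; sum = 0.518519.
I averages over the q = 2 poor units only: 0.518519 / 2 = 0.2593.

0.2593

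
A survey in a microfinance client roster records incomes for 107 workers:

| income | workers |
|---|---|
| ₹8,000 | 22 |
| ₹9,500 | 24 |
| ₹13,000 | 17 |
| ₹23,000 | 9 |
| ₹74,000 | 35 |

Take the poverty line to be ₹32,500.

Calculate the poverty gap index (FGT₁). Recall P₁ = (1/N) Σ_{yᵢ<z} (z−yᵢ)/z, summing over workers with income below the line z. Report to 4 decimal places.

0.4336

Below the line: 22×₹8,000, 24×₹9,500, 17×₹13,000, 9×₹23,000 (q = 72 of N = 107).
Shortfall ratios: (32500−8000)/32500 = 0.7538 (×22); (32500−9500)/32500 = 0.7077 (×24); (32500−13000)/32500 = 0.6000 (×17); (32500−23000)/32500 = 0.2923 (×9).
Σ = 46.400000. Dividing by the full population N = 107 gives P₁ = 0.4336.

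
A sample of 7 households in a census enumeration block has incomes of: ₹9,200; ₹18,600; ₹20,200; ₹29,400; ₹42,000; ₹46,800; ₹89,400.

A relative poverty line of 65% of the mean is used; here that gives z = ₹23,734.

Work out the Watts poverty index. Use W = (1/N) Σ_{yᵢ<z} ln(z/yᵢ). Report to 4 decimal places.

Poor units: ₹9,200, ₹18,600, ₹20,200 (q = 3 of N = 7).
ln(z/y) terms: ln(23734/9200) = 0.9477; ln(23734/18600) = 0.2437; ln(23734/20200) = 0.1612.
W = 1.352678 / 7 = 0.1932.

0.1932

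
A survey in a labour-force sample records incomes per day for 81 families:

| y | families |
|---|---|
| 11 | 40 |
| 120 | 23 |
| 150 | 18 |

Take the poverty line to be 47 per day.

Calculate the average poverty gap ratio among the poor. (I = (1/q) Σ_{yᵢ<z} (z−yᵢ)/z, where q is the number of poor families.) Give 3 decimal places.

Below z: 40×11 (q = 40 of N = 81).
Shortfall ratios (z−y)/z: 0.7660 (×40); sum = 30.638298.
I averages over the q = 40 poor units only: 30.638298 / 40 = 0.766.

0.766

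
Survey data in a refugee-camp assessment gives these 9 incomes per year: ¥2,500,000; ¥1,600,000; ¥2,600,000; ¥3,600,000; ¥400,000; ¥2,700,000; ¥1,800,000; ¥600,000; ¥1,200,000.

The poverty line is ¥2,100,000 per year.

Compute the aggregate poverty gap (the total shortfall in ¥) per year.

¥4,900,000

Incomes under z: ¥400,000, ¥600,000, ¥1,200,000, ¥1,600,000, ¥1,800,000 (q = 5 of N = 9).
Individual gaps: 2100000−400000 = 1700000; 2100000−600000 = 1500000; 2100000−1200000 = 900000; 2100000−1600000 = 500000; 2100000−1800000 = 300000.
Aggregate gap = ¥4,900,000.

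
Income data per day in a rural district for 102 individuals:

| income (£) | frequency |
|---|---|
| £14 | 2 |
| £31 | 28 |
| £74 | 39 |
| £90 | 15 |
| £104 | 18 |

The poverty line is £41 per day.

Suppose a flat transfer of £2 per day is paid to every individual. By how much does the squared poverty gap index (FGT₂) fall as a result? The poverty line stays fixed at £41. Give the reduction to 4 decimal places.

0.0071

Before: below the line — 2×£14, 28×£31; squared poverty gap index (FGT₂) = 0.024833.
After the £2 transfer: below the line — 2×£16, 28×£33; squared poverty gap index (FGT₂) = 0.017742.
Reduction = 0.024833 − 0.017742 = 0.0071.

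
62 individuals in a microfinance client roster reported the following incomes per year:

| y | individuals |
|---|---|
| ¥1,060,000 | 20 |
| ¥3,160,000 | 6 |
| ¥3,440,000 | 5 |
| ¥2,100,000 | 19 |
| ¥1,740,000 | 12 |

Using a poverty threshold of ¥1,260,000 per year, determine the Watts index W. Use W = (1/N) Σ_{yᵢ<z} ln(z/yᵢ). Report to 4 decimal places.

0.0558

Below the line: 20×¥1,060,000 (q = 20 of N = 62).
Log shortfalls: ln(1260000/1060000) = 0.1728 (×20).
W = 3.456856 / 62 = 0.0558.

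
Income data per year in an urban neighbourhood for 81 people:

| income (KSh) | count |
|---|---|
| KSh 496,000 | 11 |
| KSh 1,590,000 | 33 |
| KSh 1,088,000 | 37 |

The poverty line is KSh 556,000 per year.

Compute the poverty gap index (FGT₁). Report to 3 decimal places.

Poor units: 11×KSh 496,000 (q = 11 of N = 81).
Normalized shortfalls: (556000−496000)/556000 = 0.1079 (×11).
Σ = 1.187050. Dividing by the full population N = 81 gives P₁ = 0.015.

0.015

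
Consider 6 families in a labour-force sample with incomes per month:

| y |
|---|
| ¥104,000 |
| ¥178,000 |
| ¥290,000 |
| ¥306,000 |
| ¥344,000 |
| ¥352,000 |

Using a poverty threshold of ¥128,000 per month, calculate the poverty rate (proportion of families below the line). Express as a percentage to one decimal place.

1 of the 6 families have income below ¥128,000.
H = 1/6 = 16.7%.

16.7%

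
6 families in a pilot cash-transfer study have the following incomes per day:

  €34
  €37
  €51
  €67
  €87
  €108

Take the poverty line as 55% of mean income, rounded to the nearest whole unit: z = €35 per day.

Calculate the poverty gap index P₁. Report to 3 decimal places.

0.005

Poor units: €34 (q = 1 of N = 6).
Relative gaps: (35−34)/35 = 0.0286.
Sum of shortfalls = 0.028571; P₁ averages over all N: 0.028571 / 6 = 0.005.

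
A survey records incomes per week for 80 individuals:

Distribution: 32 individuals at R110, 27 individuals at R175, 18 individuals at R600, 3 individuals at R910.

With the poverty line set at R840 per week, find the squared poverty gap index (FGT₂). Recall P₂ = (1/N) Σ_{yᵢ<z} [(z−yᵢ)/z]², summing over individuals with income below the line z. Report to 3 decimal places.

Incomes under z: 32×R110, 27×R175, 18×R600 (q = 77 of N = 80).
Normalized shortfalls: (840−110)/840 = 0.8690 (×32); (840−175)/840 = 0.7917 (×27); (840−600)/840 = 0.2857 (×18).
Squared: 0.7552 (×32); 0.6267 (×27); 0.0816 (×18).
Sum = 42.559063; P₂ = 42.559063 / 80 = 0.532.

0.532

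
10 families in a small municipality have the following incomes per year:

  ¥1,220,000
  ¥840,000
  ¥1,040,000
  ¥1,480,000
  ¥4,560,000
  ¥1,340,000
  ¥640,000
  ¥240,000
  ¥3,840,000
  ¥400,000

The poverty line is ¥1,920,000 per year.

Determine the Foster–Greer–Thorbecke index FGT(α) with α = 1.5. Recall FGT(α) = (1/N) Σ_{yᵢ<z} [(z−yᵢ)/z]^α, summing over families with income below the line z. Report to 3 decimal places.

0.330

Below z: ¥240,000, ¥400,000, ¥640,000, ¥840,000, ¥1,040,000, ¥1,220,000, ¥1,340,000, ¥1,480,000 (q = 8 of N = 10).
Relative gaps: (1920000−240000)/1920000 = 0.8750; (1920000−400000)/1920000 = 0.7917; (1920000−640000)/1920000 = 0.6667; (1920000−840000)/1920000 = 0.5625; (1920000−1040000)/1920000 = 0.4583; (1920000−1220000)/1920000 = 0.3646; (1920000−1340000)/1920000 = 0.3021; (1920000−1480000)/1920000 = 0.2292.
Raised to α = 1.5: 0.81849; 0.70439; 0.54433; 0.42188; 0.31029; 0.22014; 0.16603; 0.10971.
Sum = 3.295252; FGT(1.5) = 3.295252 / 10 = 0.330.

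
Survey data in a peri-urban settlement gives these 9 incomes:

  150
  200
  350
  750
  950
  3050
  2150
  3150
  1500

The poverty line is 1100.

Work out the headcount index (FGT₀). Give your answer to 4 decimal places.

0.5556

5 of the 9 households have income below 1100.
H = 5/9 = 0.5556.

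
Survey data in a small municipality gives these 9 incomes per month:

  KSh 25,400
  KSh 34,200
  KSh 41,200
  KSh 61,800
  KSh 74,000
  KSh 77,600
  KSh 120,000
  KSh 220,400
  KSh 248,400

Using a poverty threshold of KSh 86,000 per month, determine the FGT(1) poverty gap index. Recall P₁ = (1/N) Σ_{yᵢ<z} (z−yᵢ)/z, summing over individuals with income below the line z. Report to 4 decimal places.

Below z: KSh 25,400, KSh 34,200, KSh 41,200, KSh 61,800, KSh 74,000, KSh 77,600 (q = 6 of N = 9).
Normalized shortfalls: (86000−25400)/86000 = 0.7047; (86000−34200)/86000 = 0.6023; (86000−41200)/86000 = 0.5209; (86000−61800)/86000 = 0.2814; (86000−74000)/86000 = 0.1395; (86000−77600)/86000 = 0.0977.
Σ = 2.346512. Dividing by the full population N = 9 gives P₁ = 0.2607.

0.2607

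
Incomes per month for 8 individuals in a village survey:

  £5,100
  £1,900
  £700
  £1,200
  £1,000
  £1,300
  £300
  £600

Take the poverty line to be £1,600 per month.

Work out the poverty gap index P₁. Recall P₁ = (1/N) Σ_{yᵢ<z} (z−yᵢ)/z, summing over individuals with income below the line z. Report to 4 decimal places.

Below z: £300, £600, £700, £1,000, £1,200, £1,300 (q = 6 of N = 8).
Relative gaps: (1600−300)/1600 = 0.8125; (1600−600)/1600 = 0.6250; (1600−700)/1600 = 0.5625; (1600−1000)/1600 = 0.3750; (1600−1200)/1600 = 0.2500; (1600−1300)/1600 = 0.1875.
Sum of shortfalls = 2.812500; P₁ averages over all N: 2.812500 / 8 = 0.3516.

0.3516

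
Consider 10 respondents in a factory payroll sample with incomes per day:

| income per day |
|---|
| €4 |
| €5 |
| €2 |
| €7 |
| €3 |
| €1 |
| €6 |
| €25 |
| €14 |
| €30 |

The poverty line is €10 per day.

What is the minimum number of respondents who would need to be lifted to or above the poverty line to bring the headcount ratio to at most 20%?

5

7 of the 10 respondents are poor, so H = 7/10 = 0.700.
A headcount ratio of at most 20% allows at most ⌊0.20 × 10⌋ = 2 poor respondents.
So at least 7 − 2 = 5 must be lifted.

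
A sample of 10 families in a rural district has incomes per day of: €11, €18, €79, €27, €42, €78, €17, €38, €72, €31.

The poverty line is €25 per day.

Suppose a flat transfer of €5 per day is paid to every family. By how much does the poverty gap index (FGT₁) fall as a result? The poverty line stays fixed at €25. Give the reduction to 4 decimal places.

Before: below the line — €11, €17, €18; poverty gap index (FGT₁) = 0.116000.
After the €5 transfer: below the line — €16, €22, €23; poverty gap index (FGT₁) = 0.056000.
Reduction = 0.116000 − 0.056000 = 0.0600.

0.0600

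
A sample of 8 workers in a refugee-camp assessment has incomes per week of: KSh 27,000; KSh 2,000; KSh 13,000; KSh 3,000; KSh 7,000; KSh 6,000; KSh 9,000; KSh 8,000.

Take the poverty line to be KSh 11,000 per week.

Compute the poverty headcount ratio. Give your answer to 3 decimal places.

0.750

6 of the 8 workers have income below KSh 11,000.
H = 6/8 = 0.750.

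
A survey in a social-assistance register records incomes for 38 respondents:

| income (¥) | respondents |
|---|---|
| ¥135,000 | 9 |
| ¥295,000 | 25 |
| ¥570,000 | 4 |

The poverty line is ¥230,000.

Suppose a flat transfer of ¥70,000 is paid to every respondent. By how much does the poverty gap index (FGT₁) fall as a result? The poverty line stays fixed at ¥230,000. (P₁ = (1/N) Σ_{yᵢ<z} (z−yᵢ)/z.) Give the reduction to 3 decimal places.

Before: below the line — 9×¥135,000; poverty gap index (FGT₁) = 0.09783.
After the ¥70,000 transfer: below the line — 9×¥205,000; poverty gap index (FGT₁) = 0.02574.
Reduction = 0.09783 − 0.02574 = 0.072.

0.072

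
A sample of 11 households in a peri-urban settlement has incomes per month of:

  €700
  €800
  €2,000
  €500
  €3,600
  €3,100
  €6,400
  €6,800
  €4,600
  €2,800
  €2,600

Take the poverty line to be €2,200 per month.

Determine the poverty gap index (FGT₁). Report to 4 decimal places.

Below the line: €500, €700, €800, €2,000 (q = 4 of N = 11).
Relative gaps: (2200−500)/2200 = 0.7727; (2200−700)/2200 = 0.6818; (2200−800)/2200 = 0.6364; (2200−2000)/2200 = 0.0909.
Σ = 2.181818. Dividing by the full population N = 11 gives P₁ = 0.1983.

0.1983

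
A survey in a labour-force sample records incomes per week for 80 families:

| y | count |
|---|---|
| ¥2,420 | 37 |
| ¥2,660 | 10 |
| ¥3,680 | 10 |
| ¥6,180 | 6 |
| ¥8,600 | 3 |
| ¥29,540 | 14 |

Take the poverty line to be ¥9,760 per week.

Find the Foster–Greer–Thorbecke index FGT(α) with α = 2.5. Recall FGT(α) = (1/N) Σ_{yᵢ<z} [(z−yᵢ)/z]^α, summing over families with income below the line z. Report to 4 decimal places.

0.3278

Poor units: 37×¥2,420, 10×¥2,660, 10×¥3,680, 6×¥6,180, 3×¥8,600 (q = 66 of N = 80).
Normalized shortfalls: (9760−2420)/9760 = 0.7520 (×37); (9760−2660)/9760 = 0.7275 (×10); (9760−3680)/9760 = 0.6230 (×10); (9760−6180)/9760 = 0.3668 (×6); (9760−8600)/9760 = 0.1189 (×3).
Raised to α = 2.5: 0.49047 (×37); 0.45136 (×10); 0.30629 (×10); 0.08149 (×6); 0.00487 (×3).
Sum = 26.227541; FGT(2.5) = 26.227541 / 80 = 0.3278.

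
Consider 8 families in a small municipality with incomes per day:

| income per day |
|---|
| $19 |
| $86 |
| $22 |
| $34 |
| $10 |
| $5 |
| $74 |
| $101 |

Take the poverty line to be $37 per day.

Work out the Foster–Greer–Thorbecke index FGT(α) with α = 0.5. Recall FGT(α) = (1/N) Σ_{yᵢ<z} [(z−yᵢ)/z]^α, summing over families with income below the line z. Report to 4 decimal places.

0.4254

Poor units: $5, $10, $19, $22, $34 (q = 5 of N = 8).
Gap ratios (z−y)/z: (37−5)/37 = 0.8649; (37−10)/37 = 0.7297; (37−19)/37 = 0.4865; (37−22)/37 = 0.4054; (37−34)/37 = 0.0811.
Raised to α = 0.5: 0.92998; 0.85424; 0.69749; 0.63671; 0.28475.
Sum = 3.403171; FGT(0.5) = 3.403171 / 8 = 0.4254.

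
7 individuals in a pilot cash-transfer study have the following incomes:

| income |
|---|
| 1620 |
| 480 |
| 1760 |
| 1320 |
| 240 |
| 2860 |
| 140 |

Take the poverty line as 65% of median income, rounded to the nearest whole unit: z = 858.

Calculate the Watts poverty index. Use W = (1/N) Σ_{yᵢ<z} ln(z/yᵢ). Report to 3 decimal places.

Below the line: 140, 240, 480 (q = 3 of N = 7).
Log gaps: ln(858/140) = 1.8130; ln(858/240) = 1.2740; ln(858/480) = 0.5808.
W = 3.667745 / 7 = 0.524.

0.524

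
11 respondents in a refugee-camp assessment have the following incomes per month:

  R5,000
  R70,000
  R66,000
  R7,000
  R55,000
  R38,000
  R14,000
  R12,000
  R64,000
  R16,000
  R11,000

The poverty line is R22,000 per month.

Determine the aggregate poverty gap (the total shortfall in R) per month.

R67,000

Below the line: R5,000, R7,000, R11,000, R12,000, R14,000, R16,000 (q = 6 of N = 11).
Individual gaps: 22000−5000 = 17000; 22000−7000 = 15000; 22000−11000 = 11000; 22000−12000 = 10000; 22000−14000 = 8000; 22000−16000 = 6000.
Aggregate gap = R67,000.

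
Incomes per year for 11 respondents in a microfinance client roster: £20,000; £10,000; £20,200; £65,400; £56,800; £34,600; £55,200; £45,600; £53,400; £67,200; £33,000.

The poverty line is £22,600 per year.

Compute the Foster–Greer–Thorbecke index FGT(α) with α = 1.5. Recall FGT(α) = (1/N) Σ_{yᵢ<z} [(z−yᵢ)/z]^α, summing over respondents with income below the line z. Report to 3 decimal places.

Incomes under z: £10,000, £20,000, £20,200 (q = 3 of N = 11).
Relative gaps: (22600−10000)/22600 = 0.5575; (22600−20000)/22600 = 0.1150; (22600−20200)/22600 = 0.1062.
Raised to α = 1.5: 0.41629; 0.03902; 0.03461.
Sum = 0.489914; FGT(1.5) = 0.489914 / 11 = 0.045.

0.045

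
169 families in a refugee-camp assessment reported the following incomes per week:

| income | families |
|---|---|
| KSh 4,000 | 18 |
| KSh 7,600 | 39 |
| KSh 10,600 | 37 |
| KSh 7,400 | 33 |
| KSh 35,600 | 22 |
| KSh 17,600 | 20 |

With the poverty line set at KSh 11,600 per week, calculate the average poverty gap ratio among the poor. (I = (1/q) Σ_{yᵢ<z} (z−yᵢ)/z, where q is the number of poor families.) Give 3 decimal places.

0.318

Incomes under z: 18×KSh 4,000, 33×KSh 7,400, 39×KSh 7,600, 37×KSh 10,600 (q = 127 of N = 169).
Shortfall ratios (z−y)/z: 0.6552 (×18), 0.3621 (×33), 0.3448 (×39), 0.0862 (×37); sum = 40.379310.
I averages over the q = 127 poor units only: 40.379310 / 127 = 0.318.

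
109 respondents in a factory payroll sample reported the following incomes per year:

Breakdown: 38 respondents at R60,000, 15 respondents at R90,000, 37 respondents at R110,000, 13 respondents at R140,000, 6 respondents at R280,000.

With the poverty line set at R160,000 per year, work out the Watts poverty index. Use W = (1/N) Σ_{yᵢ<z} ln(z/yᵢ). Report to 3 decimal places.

Incomes under z: 38×R60,000, 15×R90,000, 37×R110,000, 13×R140,000 (q = 103 of N = 109).
ln(z/y) terms: ln(160000/60000) = 0.9808 (×38); ln(160000/90000) = 0.5754 (×15); ln(160000/110000) = 0.3747 (×37); ln(160000/140000) = 0.1335 (×13).
W = 61.501540 / 109 = 0.564.

0.564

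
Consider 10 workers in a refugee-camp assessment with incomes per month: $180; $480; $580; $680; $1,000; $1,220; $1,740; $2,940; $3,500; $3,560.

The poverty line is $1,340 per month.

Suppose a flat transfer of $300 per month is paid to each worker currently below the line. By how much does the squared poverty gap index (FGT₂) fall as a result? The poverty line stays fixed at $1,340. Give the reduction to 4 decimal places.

0.1020

Before: below the line — $180, $480, $580, $680, $1,000, $1,220; squared poverty gap index (FGT₂) = 0.179795.
After the $300 transfer: below the line — $480, $780, $880, $980, $1,300; squared poverty gap index (FGT₂) = 0.077746.
Reduction = 0.179795 − 0.077746 = 0.1020.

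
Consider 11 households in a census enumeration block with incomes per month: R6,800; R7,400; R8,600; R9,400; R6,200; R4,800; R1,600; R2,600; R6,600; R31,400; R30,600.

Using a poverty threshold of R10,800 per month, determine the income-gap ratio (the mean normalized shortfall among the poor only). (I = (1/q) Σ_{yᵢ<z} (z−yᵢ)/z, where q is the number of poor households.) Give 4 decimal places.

0.4444

Below the line: R1,600, R2,600, R4,800, R6,200, R6,600, R6,800, R7,400, R8,600, R9,400 (q = 9 of N = 11).
Relative gaps: 0.8519, 0.7593, 0.5556, 0.4259, 0.3889, 0.3704, 0.3148, 0.2037, 0.1296; sum = 4.000000.
The income-gap ratio divides by q (the poor only): 4.000000 / 9 = 0.4444.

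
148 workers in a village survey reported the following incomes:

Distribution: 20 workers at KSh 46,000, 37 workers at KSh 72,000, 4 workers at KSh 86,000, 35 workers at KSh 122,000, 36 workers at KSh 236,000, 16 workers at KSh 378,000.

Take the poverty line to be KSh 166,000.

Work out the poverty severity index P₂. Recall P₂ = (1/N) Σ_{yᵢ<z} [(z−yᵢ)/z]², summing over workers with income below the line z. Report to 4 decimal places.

Incomes under z: 20×KSh 46,000, 37×KSh 72,000, 4×KSh 86,000, 35×KSh 122,000 (q = 96 of N = 148).
Gap ratios (z−y)/z: (166000−46000)/166000 = 0.7229 (×20); (166000−72000)/166000 = 0.5663 (×37); (166000−86000)/166000 = 0.4819 (×4); (166000−122000)/166000 = 0.2651 (×35).
Squared: 0.5226 (×20); 0.3207 (×37); 0.2323 (×4); 0.0703 (×35).
Sum = 25.703731; P₂ = 25.703731 / 148 = 0.1737.

0.1737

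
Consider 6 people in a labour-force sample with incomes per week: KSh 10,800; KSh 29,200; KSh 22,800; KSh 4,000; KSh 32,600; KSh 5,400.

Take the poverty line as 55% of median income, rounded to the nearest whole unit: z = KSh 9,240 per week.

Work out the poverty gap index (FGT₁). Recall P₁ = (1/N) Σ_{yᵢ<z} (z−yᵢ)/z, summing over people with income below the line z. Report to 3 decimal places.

Below z: KSh 4,000, KSh 5,400 (q = 2 of N = 6).
Gap ratios (z−y)/z: (9240−4000)/9240 = 0.5671; (9240−5400)/9240 = 0.4156.
Sum of shortfalls = 0.982684; P₁ averages over all N: 0.982684 / 6 = 0.164.

0.164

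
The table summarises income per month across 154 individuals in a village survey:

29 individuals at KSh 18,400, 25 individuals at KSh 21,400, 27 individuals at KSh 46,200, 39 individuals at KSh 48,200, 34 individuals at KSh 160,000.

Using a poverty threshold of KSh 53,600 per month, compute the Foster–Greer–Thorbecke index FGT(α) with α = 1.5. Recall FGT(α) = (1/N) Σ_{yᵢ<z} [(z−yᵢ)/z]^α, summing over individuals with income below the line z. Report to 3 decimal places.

0.193

Incomes under z: 29×KSh 18,400, 25×KSh 21,400, 27×KSh 46,200, 39×KSh 48,200 (q = 120 of N = 154).
Relative gaps: (53600−18400)/53600 = 0.6567 (×29); (53600−21400)/53600 = 0.6007 (×25); (53600−46200)/53600 = 0.1381 (×27); (53600−48200)/53600 = 0.1007 (×39).
Raised to α = 1.5: 0.53219 (×29); 0.46563 (×25); 0.05130 (×27); 0.03198 (×39).
Sum = 29.706313; FGT(1.5) = 29.706313 / 154 = 0.193.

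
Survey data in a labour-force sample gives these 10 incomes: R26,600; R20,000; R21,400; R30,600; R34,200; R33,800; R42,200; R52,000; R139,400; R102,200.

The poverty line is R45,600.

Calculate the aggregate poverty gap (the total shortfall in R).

Incomes under z: R20,000, R21,400, R26,600, R30,600, R33,800, R34,200, R42,200 (q = 7 of N = 10).
Individual gaps: 45600−20000 = 25600; 45600−21400 = 24200; 45600−26600 = 19000; 45600−30600 = 15000; 45600−33800 = 11800; 45600−34200 = 11400; 45600−42200 = 3400.
Aggregate gap = R110,400.

R110,400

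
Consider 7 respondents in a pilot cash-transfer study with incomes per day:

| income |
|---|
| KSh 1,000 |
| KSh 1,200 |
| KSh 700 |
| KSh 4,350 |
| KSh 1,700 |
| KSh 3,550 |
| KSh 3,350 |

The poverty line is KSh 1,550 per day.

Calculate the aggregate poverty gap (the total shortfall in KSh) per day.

Below the line: KSh 700, KSh 1,000, KSh 1,200 (q = 3 of N = 7).
Individual gaps: 1550−700 = 850; 1550−1000 = 550; 1550−1200 = 350.
Aggregate gap = KSh 1,750.

KSh 1,750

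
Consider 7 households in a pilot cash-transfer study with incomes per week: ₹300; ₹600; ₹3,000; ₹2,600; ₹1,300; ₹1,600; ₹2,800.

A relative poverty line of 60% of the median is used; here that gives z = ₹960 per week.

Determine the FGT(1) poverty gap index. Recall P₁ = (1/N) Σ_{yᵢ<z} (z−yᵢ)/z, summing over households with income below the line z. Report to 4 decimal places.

Poor units: ₹300, ₹600 (q = 2 of N = 7).
Normalized shortfalls: (960−300)/960 = 0.6875; (960−600)/960 = 0.3750.
Sum of shortfalls = 1.062500; P₁ averages over all N: 1.062500 / 7 = 0.1518.

0.1518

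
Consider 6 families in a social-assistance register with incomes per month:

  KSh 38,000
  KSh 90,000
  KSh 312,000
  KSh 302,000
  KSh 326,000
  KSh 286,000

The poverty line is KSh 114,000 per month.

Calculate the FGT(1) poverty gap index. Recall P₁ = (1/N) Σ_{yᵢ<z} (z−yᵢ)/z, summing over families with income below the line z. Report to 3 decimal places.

0.146

Poor units: KSh 38,000, KSh 90,000 (q = 2 of N = 6).
Normalized shortfalls: (114000−38000)/114000 = 0.6667; (114000−90000)/114000 = 0.2105.
Sum of shortfalls = 0.877193; P₁ averages over all N: 0.877193 / 6 = 0.146.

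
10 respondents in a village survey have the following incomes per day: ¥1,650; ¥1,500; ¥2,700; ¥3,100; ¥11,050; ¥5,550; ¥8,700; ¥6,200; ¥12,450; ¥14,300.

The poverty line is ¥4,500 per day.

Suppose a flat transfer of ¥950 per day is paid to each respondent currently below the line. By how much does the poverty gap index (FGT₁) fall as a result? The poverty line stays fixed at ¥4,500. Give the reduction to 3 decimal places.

0.084

Before: below the line — ¥1,500, ¥1,650, ¥2,700, ¥3,100; poverty gap index (FGT₁) = 0.20111.
After the ¥950 transfer: below the line — ¥2,450, ¥2,600, ¥3,650, ¥4,050; poverty gap index (FGT₁) = 0.11667.
Reduction = 0.20111 − 0.11667 = 0.084.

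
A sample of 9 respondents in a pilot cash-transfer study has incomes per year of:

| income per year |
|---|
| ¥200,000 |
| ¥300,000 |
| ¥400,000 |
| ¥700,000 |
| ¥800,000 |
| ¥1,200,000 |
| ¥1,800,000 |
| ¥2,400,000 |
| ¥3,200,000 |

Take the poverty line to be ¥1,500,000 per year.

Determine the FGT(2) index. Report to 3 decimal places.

Poor units: ¥200,000, ¥300,000, ¥400,000, ¥700,000, ¥800,000, ¥1,200,000 (q = 6 of N = 9).
Normalized shortfalls: (1500000−200000)/1500000 = 0.8667; (1500000−300000)/1500000 = 0.8000; (1500000−400000)/1500000 = 0.7333; (1500000−700000)/1500000 = 0.5333; (1500000−800000)/1500000 = 0.4667; (1500000−1200000)/1500000 = 0.2000.
Squared: 0.7511; 0.6400; 0.5378; 0.2844; 0.2178; 0.0400.
Sum = 2.471111; P₂ = 2.471111 / 9 = 0.275.

0.275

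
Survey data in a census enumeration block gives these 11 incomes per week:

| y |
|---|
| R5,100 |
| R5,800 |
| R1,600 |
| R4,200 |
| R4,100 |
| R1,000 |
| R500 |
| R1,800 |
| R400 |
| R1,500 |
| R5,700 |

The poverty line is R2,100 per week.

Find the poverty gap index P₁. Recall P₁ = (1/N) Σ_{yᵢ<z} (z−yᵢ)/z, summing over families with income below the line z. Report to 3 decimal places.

0.251

Poor units: R400, R500, R1,000, R1,500, R1,600, R1,800 (q = 6 of N = 11).
Gap ratios (z−y)/z: (2100−400)/2100 = 0.8095; (2100−500)/2100 = 0.7619; (2100−1000)/2100 = 0.5238; (2100−1500)/2100 = 0.2857; (2100−1600)/2100 = 0.2381; (2100−1800)/2100 = 0.1429.
Sum of shortfalls = 2.761905; P₁ averages over all N: 2.761905 / 11 = 0.251.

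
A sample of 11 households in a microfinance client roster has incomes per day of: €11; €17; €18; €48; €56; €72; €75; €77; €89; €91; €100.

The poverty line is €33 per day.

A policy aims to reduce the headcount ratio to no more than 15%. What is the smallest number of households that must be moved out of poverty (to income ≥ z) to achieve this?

2

Currently q = 3 of N = 11 are below the line (H = 0.273).
A headcount ratio of at most 15% allows at most ⌊0.15 × 11⌋ = 1 poor households.
So at least 3 − 1 = 2 must be lifted.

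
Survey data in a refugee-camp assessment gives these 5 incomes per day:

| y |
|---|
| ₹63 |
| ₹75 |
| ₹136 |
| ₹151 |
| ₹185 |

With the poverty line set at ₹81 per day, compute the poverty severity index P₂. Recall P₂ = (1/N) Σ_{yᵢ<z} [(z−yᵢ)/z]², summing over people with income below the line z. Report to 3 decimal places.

Poor units: ₹63, ₹75 (q = 2 of N = 5).
Shortfall ratios: (81−63)/81 = 0.2222; (81−75)/81 = 0.0741.
Squared: 0.0494; 0.0055.
Sum = 0.054870; P₂ = 0.054870 / 5 = 0.011.

0.011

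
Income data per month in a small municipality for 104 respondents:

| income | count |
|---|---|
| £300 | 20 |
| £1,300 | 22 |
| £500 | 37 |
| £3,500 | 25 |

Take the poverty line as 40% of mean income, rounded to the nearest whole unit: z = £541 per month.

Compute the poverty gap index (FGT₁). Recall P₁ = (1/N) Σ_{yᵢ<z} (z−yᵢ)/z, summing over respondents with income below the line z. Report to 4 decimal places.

Below z: 20×£300, 37×£500 (q = 57 of N = 104).
Shortfall ratios: (541−300)/541 = 0.4455 (×20); (541−500)/541 = 0.0758 (×37).
Sum of shortfalls = 11.713494; P₁ averages over all N: 11.713494 / 104 = 0.1126.

0.1126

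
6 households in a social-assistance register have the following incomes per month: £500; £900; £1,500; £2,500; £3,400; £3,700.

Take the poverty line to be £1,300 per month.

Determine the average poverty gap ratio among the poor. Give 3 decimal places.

0.462

Below the line: £500, £900 (q = 2 of N = 6).
Shortfall ratios (z−y)/z: 0.6154, 0.3077; sum = 0.923077.
The income-gap ratio divides by q (the poor only): 0.923077 / 2 = 0.462.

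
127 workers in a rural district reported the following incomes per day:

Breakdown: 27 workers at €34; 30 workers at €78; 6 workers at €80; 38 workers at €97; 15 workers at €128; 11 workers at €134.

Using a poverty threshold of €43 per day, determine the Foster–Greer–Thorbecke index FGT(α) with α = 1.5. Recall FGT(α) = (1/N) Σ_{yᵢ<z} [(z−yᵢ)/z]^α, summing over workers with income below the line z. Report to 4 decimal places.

0.0204

Below the line: 27×€34 (q = 27 of N = 127).
Relative gaps: (43−34)/43 = 0.2093 (×27).
Raised to α = 1.5: 0.09575 (×27).
Sum = 2.585383; FGT(1.5) = 2.585383 / 127 = 0.0204.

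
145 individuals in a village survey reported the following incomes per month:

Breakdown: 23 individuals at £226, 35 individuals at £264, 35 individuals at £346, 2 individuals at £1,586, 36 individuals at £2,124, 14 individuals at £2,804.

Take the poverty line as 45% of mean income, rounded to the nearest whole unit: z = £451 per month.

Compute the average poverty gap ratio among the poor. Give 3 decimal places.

0.367

Below the line: 23×£226, 35×£264, 35×£346 (q = 93 of N = 145).
Relative gaps: 0.4989 (×23), 0.4146 (×35), 0.2328 (×35); sum = 34.135255.
I averages over the q = 93 poor units only: 34.135255 / 93 = 0.367.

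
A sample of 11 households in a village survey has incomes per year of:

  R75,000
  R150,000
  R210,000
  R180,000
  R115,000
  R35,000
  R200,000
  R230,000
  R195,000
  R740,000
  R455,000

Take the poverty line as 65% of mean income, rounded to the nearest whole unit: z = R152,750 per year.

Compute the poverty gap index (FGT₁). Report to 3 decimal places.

Below z: R35,000, R75,000, R115,000, R150,000 (q = 4 of N = 11).
Shortfall ratios: (152750−35000)/152750 = 0.7709; (152750−75000)/152750 = 0.5090; (152750−115000)/152750 = 0.2471; (152750−150000)/152750 = 0.0180.
Σ = 1.545008. Dividing by the full population N = 11 gives P₁ = 0.140.

0.140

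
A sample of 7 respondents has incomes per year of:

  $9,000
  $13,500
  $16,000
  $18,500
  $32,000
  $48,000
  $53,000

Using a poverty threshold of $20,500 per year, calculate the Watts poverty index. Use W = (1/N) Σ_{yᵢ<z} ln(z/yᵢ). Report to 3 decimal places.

0.227

Poor units: $9,000, $13,500, $16,000, $18,500 (q = 4 of N = 7).
Log shortfalls: ln(20500/9000) = 0.8232; ln(20500/13500) = 0.4177; ln(20500/16000) = 0.2478; ln(20500/18500) = 0.1027.
W = 1.591426 / 7 = 0.227.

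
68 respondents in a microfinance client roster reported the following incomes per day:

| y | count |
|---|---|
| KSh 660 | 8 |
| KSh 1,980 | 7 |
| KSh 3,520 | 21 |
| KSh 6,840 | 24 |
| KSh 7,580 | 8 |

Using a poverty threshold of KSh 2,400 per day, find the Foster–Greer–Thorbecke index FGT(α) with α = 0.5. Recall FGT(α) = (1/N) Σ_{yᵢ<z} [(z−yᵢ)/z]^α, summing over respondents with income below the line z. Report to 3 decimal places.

Incomes under z: 8×KSh 660, 7×KSh 1,980 (q = 15 of N = 68).
Gap ratios (z−y)/z: (2400−660)/2400 = 0.7250 (×8); (2400−1980)/2400 = 0.1750 (×7).
Raised to α = 0.5: 0.85147 (×8); 0.41833 (×7).
Sum = 9.740065; FGT(0.5) = 9.740065 / 68 = 0.143.

0.143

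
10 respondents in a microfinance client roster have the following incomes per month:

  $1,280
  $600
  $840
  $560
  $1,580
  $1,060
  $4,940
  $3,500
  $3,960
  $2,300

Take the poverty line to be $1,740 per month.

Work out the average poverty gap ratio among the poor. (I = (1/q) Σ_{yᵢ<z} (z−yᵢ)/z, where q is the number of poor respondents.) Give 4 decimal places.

0.4330

Below z: $560, $600, $840, $1,060, $1,280, $1,580 (q = 6 of N = 10).
Relative gaps: 0.6782, 0.6552, 0.5172, 0.3908, 0.2644, 0.0920; sum = 2.597701.
I averages over the q = 6 poor units only: 2.597701 / 6 = 0.4330.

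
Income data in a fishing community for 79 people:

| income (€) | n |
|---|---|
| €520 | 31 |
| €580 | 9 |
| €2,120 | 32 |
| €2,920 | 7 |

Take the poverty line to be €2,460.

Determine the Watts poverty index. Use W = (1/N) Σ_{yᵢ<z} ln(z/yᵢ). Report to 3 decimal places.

Incomes under z: 31×€520, 9×€580, 32×€2,120 (q = 72 of N = 79).
Log gaps: ln(2460/520) = 1.5541 (×31); ln(2460/580) = 1.4449 (×9); ln(2460/2120) = 0.1487 (×32).
W = 65.940567 / 79 = 0.835.

0.835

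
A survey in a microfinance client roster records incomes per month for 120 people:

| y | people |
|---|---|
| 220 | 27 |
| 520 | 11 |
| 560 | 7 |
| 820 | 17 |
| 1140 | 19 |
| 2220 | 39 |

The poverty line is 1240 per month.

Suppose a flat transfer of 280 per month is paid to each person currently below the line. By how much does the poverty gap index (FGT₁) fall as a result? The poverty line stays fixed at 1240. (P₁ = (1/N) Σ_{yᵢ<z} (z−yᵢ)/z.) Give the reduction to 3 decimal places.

0.129

Before: below the line — 27×220, 11×520, 7×560, 17×820, 19×1140; poverty gap index (FGT₁) = 0.33105.
After the 280 transfer: below the line — 27×500, 11×800, 7×840, 17×1100; poverty gap index (FGT₁) = 0.20161.
Reduction = 0.33105 − 0.20161 = 0.129.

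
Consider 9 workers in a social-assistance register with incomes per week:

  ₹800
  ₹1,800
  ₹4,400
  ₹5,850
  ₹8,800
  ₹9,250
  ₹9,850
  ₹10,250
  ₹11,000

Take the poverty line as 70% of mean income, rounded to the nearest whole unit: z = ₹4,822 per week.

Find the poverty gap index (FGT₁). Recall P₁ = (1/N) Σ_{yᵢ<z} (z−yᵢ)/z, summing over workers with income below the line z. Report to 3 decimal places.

0.172

Incomes under z: ₹800, ₹1,800, ₹4,400 (q = 3 of N = 9).
Normalized shortfalls: (4822−800)/4822 = 0.8341; (4822−1800)/4822 = 0.6267; (4822−4400)/4822 = 0.0875.
Sum of shortfalls = 1.548320; P₁ averages over all N: 1.548320 / 9 = 0.172.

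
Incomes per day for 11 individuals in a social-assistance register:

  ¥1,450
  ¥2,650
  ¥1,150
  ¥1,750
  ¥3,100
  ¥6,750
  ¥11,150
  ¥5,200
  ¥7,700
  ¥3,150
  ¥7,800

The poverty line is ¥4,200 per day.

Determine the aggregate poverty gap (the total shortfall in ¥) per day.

Poor units: ¥1,150, ¥1,450, ¥1,750, ¥2,650, ¥3,100, ¥3,150 (q = 6 of N = 11).
Individual gaps: 4200−1150 = 3050; 4200−1450 = 2750; 4200−1750 = 2450; 4200−2650 = 1550; 4200−3100 = 1100; 4200−3150 = 1050.
Aggregate gap = ¥11,950.

¥11,950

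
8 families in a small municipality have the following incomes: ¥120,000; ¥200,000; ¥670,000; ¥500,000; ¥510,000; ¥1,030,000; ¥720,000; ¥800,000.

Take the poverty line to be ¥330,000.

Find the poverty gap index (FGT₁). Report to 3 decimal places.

0.129

Poor units: ¥120,000, ¥200,000 (q = 2 of N = 8).
Gap ratios (z−y)/z: (330000−120000)/330000 = 0.6364; (330000−200000)/330000 = 0.3939.
Sum of shortfalls = 1.030303; P₁ averages over all N: 1.030303 / 8 = 0.129.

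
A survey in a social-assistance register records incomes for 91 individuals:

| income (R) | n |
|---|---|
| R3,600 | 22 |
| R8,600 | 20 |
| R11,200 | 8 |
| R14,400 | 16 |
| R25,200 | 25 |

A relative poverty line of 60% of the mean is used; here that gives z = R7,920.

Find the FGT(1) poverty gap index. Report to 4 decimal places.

0.1319

Poor units: 22×R3,600 (q = 22 of N = 91).
Gap ratios (z−y)/z: (7920−3600)/7920 = 0.5455 (×22).
Sum of shortfalls = 12.000000; P₁ averages over all N: 12.000000 / 91 = 0.1319.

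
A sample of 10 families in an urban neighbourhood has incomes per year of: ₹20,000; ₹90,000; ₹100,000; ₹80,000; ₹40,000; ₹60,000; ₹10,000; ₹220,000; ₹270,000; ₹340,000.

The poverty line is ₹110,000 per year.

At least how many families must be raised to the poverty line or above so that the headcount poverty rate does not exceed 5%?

7

7 of the 10 families are poor, so H = 7/10 = 0.700.
A headcount ratio of at most 5% allows at most ⌊0.05 × 10⌋ = 0 poor families.
So at least 7 − 0 = 7 must be lifted.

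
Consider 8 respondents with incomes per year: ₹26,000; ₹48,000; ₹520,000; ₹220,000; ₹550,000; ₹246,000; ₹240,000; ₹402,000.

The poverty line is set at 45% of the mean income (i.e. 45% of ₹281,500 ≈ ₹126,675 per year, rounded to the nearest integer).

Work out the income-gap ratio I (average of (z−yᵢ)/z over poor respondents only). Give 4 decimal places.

Below the line: ₹26,000, ₹48,000 (q = 2 of N = 8).
Relative gaps: 0.7948, 0.6211; sum = 1.415828.
I averages over the q = 2 poor units only: 1.415828 / 2 = 0.7079.

0.7079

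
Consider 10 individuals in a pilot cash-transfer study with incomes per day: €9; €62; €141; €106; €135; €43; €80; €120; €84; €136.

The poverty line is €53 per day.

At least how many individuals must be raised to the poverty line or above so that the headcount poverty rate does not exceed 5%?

2

Currently q = 2 of N = 10 are below the line (H = 0.200).
A headcount ratio of at most 5% allows at most ⌊0.05 × 10⌋ = 0 poor individuals.
So at least 2 − 0 = 2 must be lifted.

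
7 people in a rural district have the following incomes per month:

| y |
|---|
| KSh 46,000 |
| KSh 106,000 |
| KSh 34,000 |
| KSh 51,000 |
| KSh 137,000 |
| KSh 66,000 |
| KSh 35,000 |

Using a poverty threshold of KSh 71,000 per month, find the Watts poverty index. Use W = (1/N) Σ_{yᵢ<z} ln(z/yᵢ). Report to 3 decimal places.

0.326

Incomes under z: KSh 34,000, KSh 35,000, KSh 46,000, KSh 51,000, KSh 66,000 (q = 5 of N = 7).
ln(z/y) terms: ln(71000/34000) = 0.7363; ln(71000/35000) = 0.7073; ln(71000/46000) = 0.4340; ln(71000/51000) = 0.3309; ln(71000/66000) = 0.0730.
W = 2.281569 / 7 = 0.326.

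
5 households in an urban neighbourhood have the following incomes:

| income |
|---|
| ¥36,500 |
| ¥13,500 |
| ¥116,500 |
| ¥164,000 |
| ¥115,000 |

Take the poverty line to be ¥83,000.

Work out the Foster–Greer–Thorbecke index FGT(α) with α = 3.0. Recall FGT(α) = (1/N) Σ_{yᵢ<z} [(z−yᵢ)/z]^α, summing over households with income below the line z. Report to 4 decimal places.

0.1526

Below the line: ¥13,500, ¥36,500 (q = 2 of N = 5).
Gap ratios (z−y)/z: (83000−13500)/83000 = 0.8373; (83000−36500)/83000 = 0.5602.
Raised to α = 3.0: 0.58711; 0.17584.
Sum = 0.762954; FGT(3.0) = 0.762954 / 5 = 0.1526.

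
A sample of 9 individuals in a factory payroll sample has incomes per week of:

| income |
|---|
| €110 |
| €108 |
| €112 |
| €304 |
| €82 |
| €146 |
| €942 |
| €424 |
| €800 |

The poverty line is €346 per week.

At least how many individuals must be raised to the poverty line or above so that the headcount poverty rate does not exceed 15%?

5

Currently q = 6 of N = 9 are below the line (H = 0.667).
A headcount ratio of at most 15% allows at most ⌊0.15 × 9⌋ = 1 poor individuals.
So at least 6 − 1 = 5 must be lifted.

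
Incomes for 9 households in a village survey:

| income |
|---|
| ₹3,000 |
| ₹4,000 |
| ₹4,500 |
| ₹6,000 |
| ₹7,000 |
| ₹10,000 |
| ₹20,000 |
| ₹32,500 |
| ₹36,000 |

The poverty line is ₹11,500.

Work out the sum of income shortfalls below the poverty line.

Poor units: ₹3,000, ₹4,000, ₹4,500, ₹6,000, ₹7,000, ₹10,000 (q = 6 of N = 9).
Individual gaps: 11500−3000 = 8500; 11500−4000 = 7500; 11500−4500 = 7000; 11500−6000 = 5500; 11500−7000 = 4500; 11500−10000 = 1500.
Aggregate gap = ₹34,500.

₹34,500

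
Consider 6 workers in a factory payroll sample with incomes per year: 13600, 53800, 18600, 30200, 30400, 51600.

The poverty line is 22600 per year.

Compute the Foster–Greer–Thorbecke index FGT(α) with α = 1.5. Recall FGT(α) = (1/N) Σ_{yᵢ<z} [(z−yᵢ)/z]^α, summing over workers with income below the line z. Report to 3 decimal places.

0.054

Below z: 13600, 18600 (q = 2 of N = 6).
Normalized shortfalls: (22600−13600)/22600 = 0.3982; (22600−18600)/22600 = 0.1770.
Raised to α = 1.5: 0.25130; 0.07446.
Sum = 0.325766; FGT(1.5) = 0.325766 / 6 = 0.054.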